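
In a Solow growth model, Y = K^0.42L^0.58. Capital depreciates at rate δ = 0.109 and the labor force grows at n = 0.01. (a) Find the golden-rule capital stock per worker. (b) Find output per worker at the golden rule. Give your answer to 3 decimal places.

n + δ = 0.01 + 0.109 = 0.119.
Maximizing c = f(k) − (n+δ)·k gives f'(k) = n+δ, i.e. 0.42·k^(0.42−1) = 0.119, so k_gold = (0.42/0.119)^(1/0.58) ≈ 8.7966.
y_gold = 8.7966^0.42 ≈ 2.4924.

(a) k_gold ≈ 8.797; (b) y_gold ≈ 2.492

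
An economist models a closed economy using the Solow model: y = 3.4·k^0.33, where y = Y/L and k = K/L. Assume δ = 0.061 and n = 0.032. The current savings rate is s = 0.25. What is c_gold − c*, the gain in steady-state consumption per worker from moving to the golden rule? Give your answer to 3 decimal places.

Δc ≈ 0.184

The effective depreciation rate is n + δ = 0.032 + 0.061 = 0.093.
Current steady state (s = 0.25): k* = (0.25·3.4/0.093)^(1/0.67) ≈ 27.1790, y* = 3.4·27.1790^0.33 ≈ 10.1106, c* = (1−0.25)·10.1106 ≈ 7.5829.
Golden rule sets MPK = n+δ: 0.33·3.4·k^(0.33−1) = 0.093, so k_gold = (0.33·3.4/0.093)^(1/0.67) ≈ 41.1333.
y_gold = 3.4·41.1333^0.33 ≈ 11.5921, c_gold = y_gold − 0.093·k_gold ≈ 7.7667.
Gain: Δc = 7.7667 − 7.5829 ≈ 0.1838.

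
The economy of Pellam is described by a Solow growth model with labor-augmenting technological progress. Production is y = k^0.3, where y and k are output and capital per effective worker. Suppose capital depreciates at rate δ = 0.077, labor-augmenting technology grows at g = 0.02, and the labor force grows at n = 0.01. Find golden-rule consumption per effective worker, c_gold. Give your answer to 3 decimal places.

c_gold ≈ 1.089

Break-even investment rate: n + g + δ = 0.01 + 0.02 + 0.077 = 0.107.
At the golden rule the marginal product of capital equals n+g+δ: 0.3·k^(0.3−1) = 0.107. Solving, k_gold = (0.3/0.107)^(1/0.7) ≈ 4.3614.
y_gold = 4.3614^0.3 ≈ 1.5556.
c_gold = y_gold − (n+g+δ)·k_gold = 1.5556 − 0.107·4.3614 ≈ 1.0889.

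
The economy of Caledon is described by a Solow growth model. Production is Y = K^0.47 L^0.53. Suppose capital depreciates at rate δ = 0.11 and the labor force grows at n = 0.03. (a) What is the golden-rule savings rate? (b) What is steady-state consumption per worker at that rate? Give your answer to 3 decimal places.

Break-even investment rate: n + δ = 0.03 + 0.11 = 0.14.
For Cobb-Douglas, s_gold equals capital's share: s_gold = 0.47.
Golden rule sets MPK = n+δ: 0.47·k^(0.47−1) = 0.14, so k_gold = (0.47/0.14)^(1/0.53) ≈ 9.8264.
y_gold = 9.8264^0.47 ≈ 2.9270; c_gold = (1−0.47)·y_gold ≈ 1.5513.

(a) s_gold = 0.470; (b) c_gold ≈ 1.551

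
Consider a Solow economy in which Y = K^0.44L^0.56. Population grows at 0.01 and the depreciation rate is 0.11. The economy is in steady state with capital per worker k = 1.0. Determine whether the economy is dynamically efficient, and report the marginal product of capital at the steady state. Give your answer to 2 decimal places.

n + δ = 0.01 + 0.11 = 0.12.
MPK = 0.44·k^(0.44−1) = 0.44·1.0^(-0.56) ≈ 0.4400.
MPK > 0.12, so the economy is dynamically efficient (under-saving).

dynamically efficient; MPK ≈ 0.44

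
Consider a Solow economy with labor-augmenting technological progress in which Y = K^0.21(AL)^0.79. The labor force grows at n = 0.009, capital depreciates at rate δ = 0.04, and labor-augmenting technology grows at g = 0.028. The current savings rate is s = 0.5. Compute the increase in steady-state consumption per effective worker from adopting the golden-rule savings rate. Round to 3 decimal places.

n + g + δ = 0.009 + 0.028 + 0.04 = 0.077.
Current steady state (s = 0.5): k* = (0.5/0.077)^(1/0.79) ≈ 10.6771, y* = 10.6771^0.21 ≈ 1.6443, c* = (1−0.5)·1.6443 ≈ 0.8221.
Maximizing c = f(k) − (n+g+δ)·k gives f'(k) = n+g+δ, i.e. 0.21·k^(0.21−1) = 0.077, so k_gold = (0.21/0.077)^(1/0.79) ≈ 3.5609.
y_gold = 3.5609^0.21 ≈ 1.3056, c_gold = y_gold − 0.077·k_gold ≈ 1.0315.
Gain: Δc = 1.0315 − 0.8221 ≈ 0.2093.

Δc ≈ 0.209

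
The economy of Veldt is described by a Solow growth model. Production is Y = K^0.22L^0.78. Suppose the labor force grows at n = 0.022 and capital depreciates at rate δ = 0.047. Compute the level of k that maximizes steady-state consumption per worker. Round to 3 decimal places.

n + δ = 0.022 + 0.047 = 0.069.
Golden rule sets MPK = n+δ: 0.22·k^(0.22−1) = 0.069, so k_gold = (0.22/0.069)^(1/0.78) ≈ 4.4219.

k_gold ≈ 4.422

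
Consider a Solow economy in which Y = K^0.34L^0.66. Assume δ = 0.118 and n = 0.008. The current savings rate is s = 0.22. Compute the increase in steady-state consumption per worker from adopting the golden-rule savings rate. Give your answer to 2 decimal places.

Δc ≈ 0.06

The effective depreciation rate is n + δ = 0.008 + 0.118 = 0.126.
Current steady state (s = 0.22): k* = (0.22/0.126)^(1/0.66) ≈ 2.3267, y* = 2.3267^0.34 ≈ 1.3326, c* = (1−0.22)·1.3326 ≈ 1.0394.
Maximizing c = f(k) − (n+δ)·k gives f'(k) = n+δ, i.e. 0.34·k^(0.34−1) = 0.126, so k_gold = (0.34/0.126)^(1/0.66) ≈ 4.4998.
y_gold = 4.4998^0.34 ≈ 1.6676, c_gold = y_gold − 0.126·k_gold ≈ 1.1006.
Gain: Δc = 1.1006 − 1.0394 ≈ 0.0612.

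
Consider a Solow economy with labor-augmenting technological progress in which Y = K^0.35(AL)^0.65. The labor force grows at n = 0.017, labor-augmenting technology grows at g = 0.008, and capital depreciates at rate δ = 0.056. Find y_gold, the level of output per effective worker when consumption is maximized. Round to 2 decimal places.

y_gold ≈ 2.20

n + g + δ = 0.017 + 0.008 + 0.056 = 0.081.
Setting f'(k) = n+g+δ gives 0.35·k^(0.35−1) = 0.081, hence k_gold = (0.35/0.081)^(1/0.65) ≈ 9.5021.
Output: y_gold = k_gold^0.35 = 9.5021^0.35 ≈ 2.1991.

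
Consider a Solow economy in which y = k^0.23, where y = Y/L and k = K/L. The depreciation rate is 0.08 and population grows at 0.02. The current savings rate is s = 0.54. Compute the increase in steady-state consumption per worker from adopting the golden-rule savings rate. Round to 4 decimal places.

Δc ≈ 0.2263

Capital per worker breaks even when investment replaces (n + δ)·k; here n + δ = 0.1.
Current steady state (s = 0.54): k* = (0.54/0.1)^(1/0.77) ≈ 8.9364, y* = 8.9364^0.23 ≈ 1.6549, c* = (1−0.54)·1.6549 ≈ 0.7612.
Maximizing c = f(k) − (n+δ)·k gives f'(k) = n+δ, i.e. 0.23·k^(0.23−1) = 0.1, so k_gold = (0.23/0.1)^(1/0.77) ≈ 2.9497.
y_gold = 2.9497^0.23 ≈ 1.2825, c_gold = y_gold − 0.1·k_gold ≈ 0.9875.
Gain: Δc = 0.9875 − 0.7612 ≈ 0.2263.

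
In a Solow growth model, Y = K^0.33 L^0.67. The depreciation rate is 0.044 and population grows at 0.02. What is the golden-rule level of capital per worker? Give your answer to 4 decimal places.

k_gold ≈ 11.5660

The effective depreciation rate is n + δ = 0.02 + 0.044 = 0.064.
At the golden rule the marginal product of capital equals n+δ: 0.33·k^(0.33−1) = 0.064. Solving, k_gold = (0.33/0.064)^(1/0.67) ≈ 11.5660.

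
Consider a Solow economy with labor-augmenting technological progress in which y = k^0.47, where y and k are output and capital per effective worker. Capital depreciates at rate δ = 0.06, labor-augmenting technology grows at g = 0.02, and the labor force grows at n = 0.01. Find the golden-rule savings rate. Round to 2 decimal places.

s_gold = 0.47

Capital per effective worker breaks even when investment replaces (n + g + δ)·k; here n + g + δ = 0.09.
At the golden rule MPK = n+g+δ, and in any Cobb-Douglas steady state s = (n+g+δ)·k/y = MPK·k/y = capital's share 0.47.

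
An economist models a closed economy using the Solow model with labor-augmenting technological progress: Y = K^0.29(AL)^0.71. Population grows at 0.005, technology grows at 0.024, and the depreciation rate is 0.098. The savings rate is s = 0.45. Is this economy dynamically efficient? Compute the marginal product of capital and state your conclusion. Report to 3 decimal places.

dynamically inefficient; MPK ≈ 0.082

Break-even investment rate: n + g + δ = 0.005 + 0.024 + 0.098 = 0.127.
Steady-state k*: s·k^0.29 = 0.127·k gives k* = (0.45/0.127)^(1/0.71) ≈ 5.9404.
MPK = 0.29·5.9404^(-0.71) ≈ 0.0818.
MPK < n+g+δ = 0.127, so the economy is dynamically inefficient (over-saving).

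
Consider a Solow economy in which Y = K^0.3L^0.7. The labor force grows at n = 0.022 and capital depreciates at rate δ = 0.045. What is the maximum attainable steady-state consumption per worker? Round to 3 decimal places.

c_gold ≈ 1.331

n + δ = 0.022 + 0.045 = 0.067.
Golden rule sets MPK = n+δ: 0.3·k^(0.3−1) = 0.067, so k_gold = (0.3/0.067)^(1/0.7) ≈ 8.5127.
y_gold = 8.5127^0.3 ≈ 1.9012.
c_gold = y_gold − (n+δ)·k_gold = 1.9012 − 0.067·8.5127 ≈ 1.3308.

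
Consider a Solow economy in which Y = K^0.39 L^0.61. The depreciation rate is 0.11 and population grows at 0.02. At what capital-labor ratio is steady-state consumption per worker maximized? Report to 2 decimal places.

Capital per worker breaks even when investment replaces (n + δ)·k; here n + δ = 0.13.
Maximizing c = f(k) − (n+δ)·k gives f'(k) = n+δ, i.e. 0.39·k^(0.39−1) = 0.13, so k_gold = (0.39/0.13)^(1/0.61) ≈ 6.0557.

k_gold ≈ 6.06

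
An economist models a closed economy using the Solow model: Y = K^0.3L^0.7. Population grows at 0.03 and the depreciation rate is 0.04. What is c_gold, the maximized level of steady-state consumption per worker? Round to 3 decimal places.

The effective depreciation rate is n + δ = 0.03 + 0.04 = 0.07.
Golden rule sets MPK = n+δ: 0.3·k^(0.3−1) = 0.07, so k_gold = (0.3/0.07)^(1/0.7) ≈ 7.9963.
y_gold = 7.9963^0.3 ≈ 1.8658.
c_gold = y_gold − (n+δ)·k_gold = 1.8658 − 0.07·7.9963 ≈ 1.3061.

c_gold ≈ 1.306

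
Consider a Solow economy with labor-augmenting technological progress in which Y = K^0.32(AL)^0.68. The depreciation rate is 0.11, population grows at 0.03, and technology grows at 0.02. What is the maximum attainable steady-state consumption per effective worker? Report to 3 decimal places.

The effective depreciation rate is n + g + δ = 0.03 + 0.02 + 0.11 = 0.16.
Setting f'(k) = n+g+δ gives 0.32·k^(0.32−1) = 0.16, hence k_gold = (0.32/0.16)^(1/0.68) ≈ 2.7713.
y_gold = 2.7713^0.32 ≈ 1.3857.
c_gold = y_gold − (n+g+δ)·k_gold = 1.3857 − 0.16·2.7713 ≈ 0.9423.

c_gold ≈ 0.942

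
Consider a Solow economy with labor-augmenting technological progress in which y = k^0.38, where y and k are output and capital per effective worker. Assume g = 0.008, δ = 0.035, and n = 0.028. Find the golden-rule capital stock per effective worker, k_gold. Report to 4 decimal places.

k_gold ≈ 14.9638

n + g + δ = 0.028 + 0.008 + 0.035 = 0.071.
At the golden rule the marginal product of capital equals n+g+δ: 0.38·k^(0.38−1) = 0.071. Solving, k_gold = (0.38/0.071)^(1/0.62) ≈ 14.9638.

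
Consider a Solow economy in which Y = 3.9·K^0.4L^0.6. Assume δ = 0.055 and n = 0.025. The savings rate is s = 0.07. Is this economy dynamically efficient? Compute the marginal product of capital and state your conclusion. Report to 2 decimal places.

Break-even investment rate: n + δ = 0.025 + 0.055 = 0.08.
Steady-state k*: s·A·k^0.4 = 0.08·k gives k* = (0.07·3.9/0.08)^(1/0.6) ≈ 7.7349.
MPK = 0.4·3.9·7.7349^(-0.6) ≈ 0.4571.
MPK > n+δ = 0.08, so the economy is dynamically efficient (under-saving).

dynamically efficient; MPK ≈ 0.46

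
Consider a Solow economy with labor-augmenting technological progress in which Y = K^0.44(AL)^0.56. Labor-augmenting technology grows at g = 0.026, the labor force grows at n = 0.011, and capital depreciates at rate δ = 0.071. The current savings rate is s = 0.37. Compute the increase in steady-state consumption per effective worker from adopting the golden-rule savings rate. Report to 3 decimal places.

Break-even investment rate: n + g + δ = 0.011 + 0.026 + 0.071 = 0.108.
Current steady state (s = 0.37): k* = (0.37/0.108)^(1/0.56) ≈ 9.0149, y* = 9.0149^0.44 ≈ 2.6314, c* = (1−0.37)·2.6314 ≈ 1.6578.
At the golden rule the marginal product of capital equals n+g+δ: 0.44·k^(0.44−1) = 0.108. Solving, k_gold = (0.44/0.108)^(1/0.56) ≈ 12.2839.
y_gold = 12.2839^0.44 ≈ 3.0151, c_gold = y_gold − 0.108·k_gold ≈ 1.6885.
Gain: Δc = 1.6885 − 1.6578 ≈ 0.0307.

Δc ≈ 0.031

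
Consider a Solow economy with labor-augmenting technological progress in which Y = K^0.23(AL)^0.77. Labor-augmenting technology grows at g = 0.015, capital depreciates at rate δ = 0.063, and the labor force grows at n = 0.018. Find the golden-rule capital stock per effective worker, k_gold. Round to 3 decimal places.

The effective depreciation rate is n + g + δ = 0.018 + 0.015 + 0.063 = 0.096.
At the golden rule the marginal product of capital equals n+g+δ: 0.23·k^(0.23−1) = 0.096. Solving, k_gold = (0.23/0.096)^(1/0.77) ≈ 3.1103.

k_gold ≈ 3.110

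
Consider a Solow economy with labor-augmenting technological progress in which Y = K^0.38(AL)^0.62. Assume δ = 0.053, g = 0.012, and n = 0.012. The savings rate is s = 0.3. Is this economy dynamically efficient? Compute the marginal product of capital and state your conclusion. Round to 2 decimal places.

dynamically efficient; MPK ≈ 0.10

Break-even investment rate: n + g + δ = 0.012 + 0.012 + 0.053 = 0.077.
Steady-state k*: s·k^0.38 = 0.077·k gives k* = (0.3/0.077)^(1/0.62) ≈ 8.9666.
MPK = 0.38·8.9666^(-0.62) ≈ 0.0975.
MPK > n+g+δ = 0.077, so the economy is dynamically efficient (under-saving).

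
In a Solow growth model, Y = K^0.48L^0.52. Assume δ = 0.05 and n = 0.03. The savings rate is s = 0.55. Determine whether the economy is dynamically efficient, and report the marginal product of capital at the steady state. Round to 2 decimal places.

n + δ = 0.03 + 0.05 = 0.08.
Steady-state k*: s·k^0.48 = 0.08·k gives k* = (0.55/0.08)^(1/0.52) ≈ 40.7511.
MPK = 0.48·40.7511^(-0.52) ≈ 0.0698.
MPK < n+δ = 0.08, so the economy is dynamically inefficient (over-saving).

dynamically inefficient; MPK ≈ 0.07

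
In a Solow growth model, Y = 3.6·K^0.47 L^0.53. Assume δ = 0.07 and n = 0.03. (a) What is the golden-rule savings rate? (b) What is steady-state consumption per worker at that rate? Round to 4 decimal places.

(a) s_gold = 0.4700; (b) c_gold ≈ 23.4377

Capital per worker breaks even when investment replaces (n + δ)·k; here n + δ = 0.1.
For Cobb-Douglas, s_gold equals capital's share: s_gold = 0.47.
Setting f'(k) = n+δ gives 0.47·3.6·k^(0.47−1) = 0.1, hence k_gold = (0.47·3.6/0.1)^(1/0.53) ≈ 207.8435.
y_gold = 3.6·207.8435^0.47 ≈ 44.2220; c_gold = (1−0.47)·y_gold ≈ 23.4377.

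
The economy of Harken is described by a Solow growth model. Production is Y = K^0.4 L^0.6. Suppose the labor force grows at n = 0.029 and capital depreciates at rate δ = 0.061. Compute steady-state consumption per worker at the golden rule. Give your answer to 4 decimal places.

c_gold ≈ 1.6219

Capital per worker breaks even when investment replaces (n + δ)·k; here n + δ = 0.09.
Maximizing c = f(k) − (n+δ)·k gives f'(k) = n+δ, i.e. 0.4·k^(0.4−1) = 0.09, so k_gold = (0.4/0.09)^(1/0.6) ≈ 12.0142.
y_gold = 12.0142^0.4 ≈ 2.7032.
c_gold = y_gold − (n+δ)·k_gold = 2.7032 − 0.09·12.0142 ≈ 1.6219.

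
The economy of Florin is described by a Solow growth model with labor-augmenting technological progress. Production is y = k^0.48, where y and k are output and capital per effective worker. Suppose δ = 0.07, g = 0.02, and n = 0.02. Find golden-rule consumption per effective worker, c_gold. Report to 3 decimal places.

c_gold ≈ 2.026

Break-even investment rate: n + g + δ = 0.02 + 0.02 + 0.07 = 0.11.
Golden rule sets MPK = n+g+δ: 0.48·k^(0.48−1) = 0.11, so k_gold = (0.48/0.11)^(1/0.52) ≈ 17.0011.
y_gold = 17.0011^0.48 ≈ 3.8961.
c_gold = y_gold − (n+g+δ)·k_gold = 3.8961 − 0.11·17.0011 ≈ 2.0260.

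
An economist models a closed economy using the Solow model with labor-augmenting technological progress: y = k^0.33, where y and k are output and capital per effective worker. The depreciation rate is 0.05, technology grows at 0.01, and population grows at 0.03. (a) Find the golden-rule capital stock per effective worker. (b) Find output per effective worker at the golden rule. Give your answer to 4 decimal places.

(a) k_gold ≈ 6.9534; (b) y_gold ≈ 1.8964

n + g + δ = 0.03 + 0.01 + 0.05 = 0.09.
Golden rule sets MPK = n+g+δ: 0.33·k^(0.33−1) = 0.09, so k_gold = (0.33/0.09)^(1/0.67) ≈ 6.9534.
y_gold = 6.9534^0.33 ≈ 1.8964.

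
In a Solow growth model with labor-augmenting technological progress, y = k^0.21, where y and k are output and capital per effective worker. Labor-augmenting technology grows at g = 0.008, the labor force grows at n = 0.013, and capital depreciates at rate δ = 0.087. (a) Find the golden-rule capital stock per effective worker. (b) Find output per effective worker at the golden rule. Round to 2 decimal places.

(a) k_gold ≈ 2.32; (b) y_gold ≈ 1.19

The effective depreciation rate is n + g + δ = 0.013 + 0.008 + 0.087 = 0.108.
Setting f'(k) = n+g+δ gives 0.21·k^(0.21−1) = 0.108, hence k_gold = (0.21/0.108)^(1/0.79) ≈ 2.3204.
y_gold = 2.3204^0.21 ≈ 1.1934.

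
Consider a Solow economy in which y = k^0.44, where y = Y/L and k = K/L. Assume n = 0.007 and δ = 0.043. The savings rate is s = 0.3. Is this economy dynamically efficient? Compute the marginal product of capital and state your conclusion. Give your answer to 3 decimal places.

dynamically efficient; MPK ≈ 0.073

Break-even investment rate: n + δ = 0.007 + 0.043 = 0.05.
Steady-state k*: s·k^0.44 = 0.05·k gives k* = (0.3/0.05)^(1/0.56) ≈ 24.5220.
MPK = 0.44·24.5220^(-0.56) ≈ 0.0733.
MPK > n+δ = 0.05, so the economy is dynamically efficient (under-saving).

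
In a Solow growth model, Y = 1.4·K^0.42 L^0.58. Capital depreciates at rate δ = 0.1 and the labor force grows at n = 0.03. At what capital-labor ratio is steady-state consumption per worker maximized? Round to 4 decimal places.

Break-even investment rate: n + δ = 0.03 + 0.1 = 0.13.
At the golden rule the marginal product of capital equals n+δ: 0.42·1.4·k^(0.42−1) = 0.13. Solving, k_gold = (0.42·1.4/0.13)^(1/0.58) ≈ 13.4914.

k_gold ≈ 13.4914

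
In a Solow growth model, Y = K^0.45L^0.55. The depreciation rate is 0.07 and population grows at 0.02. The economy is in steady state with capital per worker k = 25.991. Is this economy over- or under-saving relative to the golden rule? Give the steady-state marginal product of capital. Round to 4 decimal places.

over-saving; MPK ≈ 0.0750

Break-even investment rate: n + δ = 0.02 + 0.07 = 0.09.
MPK = 0.45·k^(0.45−1) = 0.45·25.991^(-0.55) ≈ 0.0750.
MPK < 0.09, so the economy is dynamically inefficient (over-saving).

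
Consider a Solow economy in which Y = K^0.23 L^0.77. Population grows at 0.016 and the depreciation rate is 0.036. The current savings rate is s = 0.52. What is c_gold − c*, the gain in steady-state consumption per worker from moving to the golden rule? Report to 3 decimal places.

Δc ≈ 0.246

The effective depreciation rate is n + δ = 0.016 + 0.036 = 0.052.
Current steady state (s = 0.52): k* = (0.52/0.052)^(1/0.77) ≈ 19.8930, y* = 19.8930^0.23 ≈ 1.9893, c* = (1−0.52)·1.9893 ≈ 0.9549.
At the golden rule the marginal product of capital equals n+δ: 0.23·k^(0.23−1) = 0.052. Solving, k_gold = (0.23/0.052)^(1/0.77) ≈ 6.8961.
y_gold = 6.8961^0.23 ≈ 1.5591, c_gold = y_gold − 0.052·k_gold ≈ 1.2005.
Gain: Δc = 1.2005 − 0.9549 ≈ 0.2457.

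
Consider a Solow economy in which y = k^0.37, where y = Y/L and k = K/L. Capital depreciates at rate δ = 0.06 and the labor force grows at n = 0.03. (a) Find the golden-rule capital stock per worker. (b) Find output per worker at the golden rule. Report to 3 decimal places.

n + δ = 0.03 + 0.06 = 0.09.
At the golden rule the marginal product of capital equals n+δ: 0.37·k^(0.37−1) = 0.09. Solving, k_gold = (0.37/0.09)^(1/0.63) ≈ 9.4306.
y_gold = 9.4306^0.37 ≈ 2.2939.

(a) k_gold ≈ 9.431; (b) y_gold ≈ 2.294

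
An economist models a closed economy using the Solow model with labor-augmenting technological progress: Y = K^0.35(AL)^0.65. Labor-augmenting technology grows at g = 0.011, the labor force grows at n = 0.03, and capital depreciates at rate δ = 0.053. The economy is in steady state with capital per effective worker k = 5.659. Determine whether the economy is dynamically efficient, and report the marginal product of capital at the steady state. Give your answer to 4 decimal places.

dynamically efficient; MPK ≈ 0.1134

Capital per effective worker breaks even when investment replaces (n + g + δ)·k; here n + g + δ = 0.094.
MPK = 0.35·k^(0.35−1) = 0.35·5.659^(-0.65) ≈ 0.1134.
MPK > 0.094, so the economy is dynamically efficient (under-saving).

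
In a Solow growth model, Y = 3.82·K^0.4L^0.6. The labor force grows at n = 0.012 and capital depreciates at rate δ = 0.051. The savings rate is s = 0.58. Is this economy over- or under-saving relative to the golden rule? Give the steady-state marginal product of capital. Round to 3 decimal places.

Capital per worker breaks even when investment replaces (n + δ)·k; here n + δ = 0.063.
Steady-state k*: s·A·k^0.4 = 0.063·k gives k* = (0.58·3.82/0.063)^(1/0.6) ≈ 377.5009.
MPK = 0.4·3.82·377.5009^(-0.6) ≈ 0.0434.
MPK < n+δ = 0.063, so the economy is dynamically inefficient (over-saving).

over-saving; MPK ≈ 0.043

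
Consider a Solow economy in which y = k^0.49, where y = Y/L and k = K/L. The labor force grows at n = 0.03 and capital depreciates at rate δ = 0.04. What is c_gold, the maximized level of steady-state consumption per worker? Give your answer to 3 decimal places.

Break-even investment rate: n + δ = 0.03 + 0.04 = 0.07.
Maximizing c = f(k) − (n+δ)·k gives f'(k) = n+δ, i.e. 0.49·k^(0.49−1) = 0.07, so k_gold = (0.49/0.07)^(1/0.51) ≈ 45.3999.
y_gold = 45.3999^0.49 ≈ 6.4857.
c_gold = y_gold − (n+δ)·k_gold = 6.4857 − 0.07·45.3999 ≈ 3.3077.

c_gold ≈ 3.308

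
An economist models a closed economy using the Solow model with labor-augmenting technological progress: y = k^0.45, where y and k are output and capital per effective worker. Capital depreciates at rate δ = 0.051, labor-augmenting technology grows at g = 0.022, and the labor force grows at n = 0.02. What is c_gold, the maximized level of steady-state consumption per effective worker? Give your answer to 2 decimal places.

c_gold ≈ 2.00

The effective depreciation rate is n + g + δ = 0.02 + 0.022 + 0.051 = 0.093.
At the golden rule the marginal product of capital equals n+g+δ: 0.45·k^(0.45−1) = 0.093. Solving, k_gold = (0.45/0.093)^(1/0.55) ≈ 17.5777.
y_gold = 17.5777^0.45 ≈ 3.6327.
c_gold = y_gold − (n+g+δ)·k_gold = 3.6327 − 0.093·17.5777 ≈ 1.9980.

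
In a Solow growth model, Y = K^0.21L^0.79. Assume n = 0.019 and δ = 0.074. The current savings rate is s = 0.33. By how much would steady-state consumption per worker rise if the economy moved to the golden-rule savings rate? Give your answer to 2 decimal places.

Δc ≈ 0.04

Capital per worker breaks even when investment replaces (n + δ)·k; here n + δ = 0.093.
Current steady state (s = 0.33): k* = (0.33/0.093)^(1/0.79) ≈ 4.9687, y* = 4.9687^0.21 ≈ 1.4003, c* = (1−0.33)·1.4003 ≈ 0.9382.
Setting f'(k) = n+δ gives 0.21·k^(0.21−1) = 0.093, hence k_gold = (0.21/0.093)^(1/0.79) ≈ 2.8039.
y_gold = 2.8039^0.21 ≈ 1.2417, c_gold = y_gold − 0.093·k_gold ≈ 0.9810.
Gain: Δc = 0.9810 − 0.9382 ≈ 0.0428.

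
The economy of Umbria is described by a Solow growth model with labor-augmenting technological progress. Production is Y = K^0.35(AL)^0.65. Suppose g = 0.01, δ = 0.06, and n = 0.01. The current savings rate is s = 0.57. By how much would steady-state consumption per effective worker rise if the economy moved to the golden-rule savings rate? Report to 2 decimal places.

The effective depreciation rate is n + g + δ = 0.01 + 0.01 + 0.06 = 0.08.
Current steady state (s = 0.57): k* = (0.57/0.08)^(1/0.65) ≈ 20.5105, y* = 20.5105^0.35 ≈ 2.8787, c* = (1−0.57)·2.8787 ≈ 1.2378.
Golden rule sets MPK = n+g+δ: 0.35·k^(0.35−1) = 0.08, so k_gold = (0.35/0.08)^(1/0.65) ≈ 9.6855.
y_gold = 9.6855^0.35 ≈ 2.2138, c_gold = y_gold − 0.08·k_gold ≈ 1.4390.
Gain: Δc = 1.4390 − 1.2378 ≈ 0.2012.

Δc ≈ 0.20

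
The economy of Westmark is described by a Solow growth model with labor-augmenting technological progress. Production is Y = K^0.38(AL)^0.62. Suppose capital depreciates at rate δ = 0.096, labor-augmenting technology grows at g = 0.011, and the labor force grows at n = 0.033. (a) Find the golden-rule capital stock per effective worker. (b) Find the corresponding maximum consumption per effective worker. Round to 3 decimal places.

n + g + δ = 0.033 + 0.011 + 0.096 = 0.14.
Setting f'(k) = n+g+δ gives 0.38·k^(0.38−1) = 0.14, hence k_gold = (0.38/0.14)^(1/0.62) ≈ 5.0055.
y_gold = 5.0055^0.38 ≈ 1.8441; c_gold = y_gold − 0.14·k_gold ≈ 1.1434.

(a) k_gold ≈ 5.005; (b) c_gold ≈ 1.143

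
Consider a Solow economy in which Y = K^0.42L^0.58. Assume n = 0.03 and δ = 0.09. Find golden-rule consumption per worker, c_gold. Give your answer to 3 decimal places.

c_gold ≈ 1.437

Capital per worker breaks even when investment replaces (n + δ)·k; here n + δ = 0.12.
Setting f'(k) = n+δ gives 0.42·k^(0.42−1) = 0.12, hence k_gold = (0.42/0.12)^(1/0.58) ≈ 8.6706.
y_gold = 8.6706^0.42 ≈ 2.4773.
c_gold = y_gold − (n+δ)·k_gold = 2.4773 − 0.12·8.6706 ≈ 1.4368.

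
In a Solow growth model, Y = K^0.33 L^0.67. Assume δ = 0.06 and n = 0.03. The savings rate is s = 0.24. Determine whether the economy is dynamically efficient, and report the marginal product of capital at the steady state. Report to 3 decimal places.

Break-even investment rate: n + δ = 0.03 + 0.06 = 0.09.
Steady-state k*: s·k^0.33 = 0.09·k gives k* = (0.24/0.09)^(1/0.67) ≈ 4.3229.
MPK = 0.33·4.3229^(-0.67) ≈ 0.1237.
MPK > n+δ = 0.09, so the economy is dynamically efficient (under-saving).

dynamically efficient; MPK ≈ 0.124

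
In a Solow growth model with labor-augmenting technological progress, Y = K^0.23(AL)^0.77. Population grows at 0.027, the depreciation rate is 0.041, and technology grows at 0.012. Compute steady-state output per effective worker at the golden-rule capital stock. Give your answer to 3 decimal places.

n + g + δ = 0.027 + 0.012 + 0.041 = 0.08.
Setting f'(k) = n+g+δ gives 0.23·k^(0.23−1) = 0.08, hence k_gold = (0.23/0.08)^(1/0.77) ≈ 3.9412.
Output: y_gold = k_gold^0.23 = 3.9412^0.23 ≈ 1.3709.

y_gold ≈ 1.371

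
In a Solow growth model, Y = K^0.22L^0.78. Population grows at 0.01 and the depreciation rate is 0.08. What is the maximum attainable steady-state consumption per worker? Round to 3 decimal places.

c_gold ≈ 1.004

n + δ = 0.01 + 0.08 = 0.09.
Golden rule sets MPK = n+δ: 0.22·k^(0.22−1) = 0.09, so k_gold = (0.22/0.09)^(1/0.78) ≈ 3.1453.
y_gold = 3.1453^0.22 ≈ 1.2867.
c_gold = y_gold − (n+δ)·k_gold = 1.2867 − 0.09·3.1453 ≈ 1.0036.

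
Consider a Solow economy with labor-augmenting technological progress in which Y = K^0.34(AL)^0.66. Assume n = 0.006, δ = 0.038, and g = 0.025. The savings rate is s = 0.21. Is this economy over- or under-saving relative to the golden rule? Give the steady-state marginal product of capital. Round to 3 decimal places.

under-saving; MPK ≈ 0.112

The effective depreciation rate is n + g + δ = 0.006 + 0.025 + 0.038 = 0.069.
Steady-state k*: s·k^0.34 = 0.069·k gives k* = (0.21/0.069)^(1/0.66) ≈ 5.3998.
MPK = 0.34·5.3998^(-0.66) ≈ 0.1117.
MPK > n+g+δ = 0.069, so the economy is dynamically efficient (under-saving).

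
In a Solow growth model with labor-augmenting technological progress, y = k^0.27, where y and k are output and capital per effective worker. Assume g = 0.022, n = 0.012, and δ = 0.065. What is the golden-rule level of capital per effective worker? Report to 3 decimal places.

k_gold ≈ 3.953

Break-even investment rate: n + g + δ = 0.012 + 0.022 + 0.065 = 0.099.
Maximizing c = f(k) − (n+g+δ)·k gives f'(k) = n+g+δ, i.e. 0.27·k^(0.27−1) = 0.099, so k_gold = (0.27/0.099)^(1/0.73) ≈ 3.9527.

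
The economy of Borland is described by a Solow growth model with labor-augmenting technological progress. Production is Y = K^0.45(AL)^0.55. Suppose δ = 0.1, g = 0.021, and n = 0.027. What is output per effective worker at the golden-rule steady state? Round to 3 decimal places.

y_gold ≈ 2.484

Capital per effective worker breaks even when investment replaces (n + g + δ)·k; here n + g + δ = 0.148.
Setting f'(k) = n+g+δ gives 0.45·k^(0.45−1) = 0.148, hence k_gold = (0.45/0.148)^(1/0.55) ≈ 7.5525.
Output: y_gold = k_gold^0.45 = 7.5525^0.45 ≈ 2.4839.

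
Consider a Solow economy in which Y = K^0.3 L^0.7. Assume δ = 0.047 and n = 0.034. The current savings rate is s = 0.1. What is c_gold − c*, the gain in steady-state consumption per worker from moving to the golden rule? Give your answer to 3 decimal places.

Δc ≈ 0.242

The effective depreciation rate is n + δ = 0.034 + 0.047 = 0.081.
Current steady state (s = 0.1): k* = (0.1/0.081)^(1/0.7) ≈ 1.3512, y* = 1.3512^0.3 ≈ 1.0945, c* = (1−0.1)·1.0945 ≈ 0.9851.
Maximizing c = f(k) − (n+δ)·k gives f'(k) = n+δ, i.e. 0.3·k^(0.3−1) = 0.081, so k_gold = (0.3/0.081)^(1/0.7) ≈ 6.4914.
y_gold = 6.4914^0.3 ≈ 1.7527, c_gold = y_gold − 0.081·k_gold ≈ 1.2269.
Gain: Δc = 1.2269 − 0.9851 ≈ 0.2418.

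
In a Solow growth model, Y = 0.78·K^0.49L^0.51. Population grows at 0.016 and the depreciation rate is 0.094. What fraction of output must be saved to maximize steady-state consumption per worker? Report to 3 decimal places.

Break-even investment rate: n + δ = 0.016 + 0.094 = 0.11.
At the golden rule MPK = n+δ, and in any Cobb-Douglas steady state s = (n+δ)·k/y = MPK·k/y = capital's share 0.49.

s_gold = 0.490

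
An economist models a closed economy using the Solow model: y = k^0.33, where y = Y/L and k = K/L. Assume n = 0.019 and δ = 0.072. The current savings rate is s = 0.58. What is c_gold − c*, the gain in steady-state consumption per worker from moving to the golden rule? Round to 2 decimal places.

Δc ≈ 0.22

Capital per worker breaks even when investment replaces (n + δ)·k; here n + δ = 0.091.
Current steady state (s = 0.58): k* = (0.58/0.091)^(1/0.67) ≈ 15.8700, y* = 15.8700^0.33 ≈ 2.4899, c* = (1−0.58)·2.4899 ≈ 1.0458.
Setting f'(k) = n+δ gives 0.33·k^(0.33−1) = 0.091, hence k_gold = (0.33/0.091)^(1/0.67) ≈ 6.8396.
y_gold = 6.8396^0.33 ≈ 1.8861, c_gold = y_gold − 0.091·k_gold ≈ 1.2637.
Gain: Δc = 1.2637 − 1.0458 ≈ 0.2179.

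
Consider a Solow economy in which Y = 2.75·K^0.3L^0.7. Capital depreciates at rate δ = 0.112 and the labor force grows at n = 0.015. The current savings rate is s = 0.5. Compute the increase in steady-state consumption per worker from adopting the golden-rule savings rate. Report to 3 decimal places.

Δc ≈ 0.476

The effective depreciation rate is n + δ = 0.015 + 0.112 = 0.127.
Current steady state (s = 0.5): k* = (0.5·2.75/0.127)^(1/0.7) ≈ 30.0508, y* = 2.75·30.0508^0.3 ≈ 7.6329, c* = (1−0.5)·7.6329 ≈ 3.8164.
Maximizing c = f(k) − (n+δ)·k gives f'(k) = n+δ, i.e. 0.3·2.75·k^(0.3−1) = 0.127, so k_gold = (0.3·2.75/0.127)^(1/0.7) ≈ 14.4853.
y_gold = 2.75·14.4853^0.3 ≈ 6.1321, c_gold = y_gold − 0.127·k_gold ≈ 4.2925.
Gain: Δc = 4.2925 − 3.8164 ≈ 0.4760.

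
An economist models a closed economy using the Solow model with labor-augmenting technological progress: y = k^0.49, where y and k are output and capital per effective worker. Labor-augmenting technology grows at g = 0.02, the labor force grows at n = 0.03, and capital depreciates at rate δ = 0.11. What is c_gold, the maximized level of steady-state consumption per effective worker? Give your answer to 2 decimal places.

Capital per effective worker breaks even when investment replaces (n + g + δ)·k; here n + g + δ = 0.16.
Golden rule sets MPK = n+g+δ: 0.49·k^(0.49−1) = 0.16, so k_gold = (0.49/0.16)^(1/0.51) ≈ 8.9762.
y_gold = 8.9762^0.49 ≈ 2.9310.
c_gold = y_gold − (n+g+δ)·k_gold = 2.9310 − 0.16·8.9762 ≈ 1.4948.

c_gold ≈ 1.49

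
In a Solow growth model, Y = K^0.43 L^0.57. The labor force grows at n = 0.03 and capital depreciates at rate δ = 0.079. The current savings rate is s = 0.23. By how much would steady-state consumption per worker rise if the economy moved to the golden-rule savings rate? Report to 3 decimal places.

The effective depreciation rate is n + δ = 0.03 + 0.079 = 0.109.
Current steady state (s = 0.23): k* = (0.23/0.109)^(1/0.57) ≈ 3.7064, y* = 3.7064^0.43 ≈ 1.7565, c* = (1−0.23)·1.7565 ≈ 1.3525.
Golden rule sets MPK = n+δ: 0.43·k^(0.43−1) = 0.109, so k_gold = (0.43/0.109)^(1/0.57) ≈ 11.1093.
y_gold = 11.1093^0.43 ≈ 2.8161, c_gold = y_gold − 0.109·k_gold ≈ 1.6052.
Gain: Δc = 1.6052 − 1.3525 ≈ 0.2527.

Δc ≈ 0.253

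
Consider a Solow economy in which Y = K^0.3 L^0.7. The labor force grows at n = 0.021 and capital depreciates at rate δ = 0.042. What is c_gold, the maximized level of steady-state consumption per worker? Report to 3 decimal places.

c_gold ≈ 1.366

Capital per worker breaks even when investment replaces (n + δ)·k; here n + δ = 0.063.
At the golden rule the marginal product of capital equals n+δ: 0.3·k^(0.3−1) = 0.063. Solving, k_gold = (0.3/0.063)^(1/0.7) ≈ 9.2952.
y_gold = 9.2952^0.3 ≈ 1.9520.
c_gold = y_gold − (n+δ)·k_gold = 1.9520 − 0.063·9.2952 ≈ 1.3664.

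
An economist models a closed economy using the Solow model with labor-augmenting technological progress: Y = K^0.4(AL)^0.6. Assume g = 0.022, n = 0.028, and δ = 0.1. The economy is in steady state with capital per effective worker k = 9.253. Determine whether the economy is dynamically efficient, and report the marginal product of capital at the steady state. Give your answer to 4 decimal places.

n + g + δ = 0.028 + 0.022 + 0.1 = 0.15.
MPK = 0.4·k^(0.4−1) = 0.4·9.253^(-0.6) ≈ 0.1053.
MPK < 0.15, so the economy is dynamically inefficient (over-saving).

dynamically inefficient; MPK ≈ 0.1053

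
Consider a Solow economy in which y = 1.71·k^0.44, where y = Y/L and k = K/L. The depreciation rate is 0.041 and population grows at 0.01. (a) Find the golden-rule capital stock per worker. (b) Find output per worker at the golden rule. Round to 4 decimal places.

(a) k_gold ≈ 122.2597; (b) y_gold ≈ 14.1710

The effective depreciation rate is n + δ = 0.01 + 0.041 = 0.051.
Maximizing c = f(k) − (n+δ)·k gives f'(k) = n+δ, i.e. 0.44·1.71·k^(0.44−1) = 0.051, so k_gold = (0.44·1.71/0.051)^(1/0.56) ≈ 122.2597.
y_gold = 1.71·122.2597^0.44 ≈ 14.1710.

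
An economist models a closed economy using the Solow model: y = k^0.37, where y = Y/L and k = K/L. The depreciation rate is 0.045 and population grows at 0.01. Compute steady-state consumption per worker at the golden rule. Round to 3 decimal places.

n + δ = 0.01 + 0.045 = 0.055.
Maximizing c = f(k) − (n+δ)·k gives f'(k) = n+δ, i.e. 0.37·k^(0.37−1) = 0.055, so k_gold = (0.37/0.055)^(1/0.63) ≈ 20.6077.
y_gold = 20.6077^0.37 ≈ 3.0633.
c_gold = y_gold − (n+δ)·k_gold = 3.0633 − 0.055·20.6077 ≈ 1.9299.

c_gold ≈ 1.930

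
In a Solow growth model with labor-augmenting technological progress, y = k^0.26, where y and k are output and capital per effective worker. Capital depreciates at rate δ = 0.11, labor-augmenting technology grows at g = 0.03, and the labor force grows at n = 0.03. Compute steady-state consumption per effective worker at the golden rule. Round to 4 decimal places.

Capital per effective worker breaks even when investment replaces (n + g + δ)·k; here n + g + δ = 0.17.
At the golden rule the marginal product of capital equals n+g+δ: 0.26·k^(0.26−1) = 0.17. Solving, k_gold = (0.26/0.17)^(1/0.74) ≈ 1.7756.
y_gold = 1.7756^0.26 ≈ 1.1610.
c_gold = y_gold − (n+g+δ)·k_gold = 1.1610 − 0.17·1.7756 ≈ 0.8591.

c_gold ≈ 0.8591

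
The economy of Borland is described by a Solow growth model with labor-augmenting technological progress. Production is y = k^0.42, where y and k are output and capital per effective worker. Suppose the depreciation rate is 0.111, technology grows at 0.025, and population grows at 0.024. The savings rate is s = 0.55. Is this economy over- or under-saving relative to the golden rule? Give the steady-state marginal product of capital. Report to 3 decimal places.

over-saving; MPK ≈ 0.122

Capital per effective worker breaks even when investment replaces (n + g + δ)·k; here n + g + δ = 0.16.
Steady-state k*: s·k^0.42 = 0.16·k gives k* = (0.55/0.16)^(1/0.58) ≈ 8.4054.
MPK = 0.42·8.4054^(-0.58) ≈ 0.1222.
MPK < n+g+δ = 0.16, so the economy is dynamically inefficient (over-saving).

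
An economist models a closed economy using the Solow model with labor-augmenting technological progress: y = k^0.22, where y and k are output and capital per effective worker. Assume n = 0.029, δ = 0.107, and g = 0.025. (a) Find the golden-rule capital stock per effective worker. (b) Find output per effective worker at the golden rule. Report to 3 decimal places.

(a) k_gold ≈ 1.492; (b) y_gold ≈ 1.092

Break-even investment rate: n + g + δ = 0.029 + 0.025 + 0.107 = 0.161.
At the golden rule the marginal product of capital equals n+g+δ: 0.22·k^(0.22−1) = 0.161. Solving, k_gold = (0.22/0.161)^(1/0.78) ≈ 1.4923.
y_gold = 1.4923^0.22 ≈ 1.0921.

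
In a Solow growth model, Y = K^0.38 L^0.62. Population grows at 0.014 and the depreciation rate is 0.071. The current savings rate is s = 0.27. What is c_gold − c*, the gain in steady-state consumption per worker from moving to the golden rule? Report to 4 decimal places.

Δc ≈ 0.0700

n + δ = 0.014 + 0.071 = 0.085.
Current steady state (s = 0.27): k* = (0.27/0.085)^(1/0.62) ≈ 6.4504, y* = 6.4504^0.38 ≈ 2.0307, c* = (1−0.27)·2.0307 ≈ 1.4824.
Maximizing c = f(k) − (n+δ)·k gives f'(k) = n+δ, i.e. 0.38·k^(0.38−1) = 0.085, so k_gold = (0.38/0.085)^(1/0.62) ≈ 11.1937.
y_gold = 11.1937^0.38 ≈ 2.5039, c_gold = y_gold − 0.085·k_gold ≈ 1.5524.
Gain: Δc = 1.5524 − 1.4824 ≈ 0.0700.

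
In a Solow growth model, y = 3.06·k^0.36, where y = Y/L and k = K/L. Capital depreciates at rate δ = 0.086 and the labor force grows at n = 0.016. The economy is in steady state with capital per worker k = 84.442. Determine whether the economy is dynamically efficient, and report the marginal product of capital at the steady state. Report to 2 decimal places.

dynamically inefficient; MPK ≈ 0.06

Break-even investment rate: n + δ = 0.016 + 0.086 = 0.102.
MPK = 0.36·3.06·k^(0.36−1) = 0.36·3.06·84.442^(-0.64) ≈ 0.0644.
MPK < 0.102, so the economy is dynamically inefficient (over-saving).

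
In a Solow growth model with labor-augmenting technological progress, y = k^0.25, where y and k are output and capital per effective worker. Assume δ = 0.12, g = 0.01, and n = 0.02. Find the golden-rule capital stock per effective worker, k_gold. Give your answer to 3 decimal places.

k_gold ≈ 1.976

n + g + δ = 0.02 + 0.01 + 0.12 = 0.15.
Maximizing c = f(k) − (n+g+δ)·k gives f'(k) = n+g+δ, i.e. 0.25·k^(0.25−1) = 0.15, so k_gold = (0.25/0.15)^(1/0.75) ≈ 1.9761.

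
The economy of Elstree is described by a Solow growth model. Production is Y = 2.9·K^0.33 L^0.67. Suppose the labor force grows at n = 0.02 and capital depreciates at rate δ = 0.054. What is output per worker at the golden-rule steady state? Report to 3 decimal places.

y_gold ≈ 10.232

Break-even investment rate: n + δ = 0.02 + 0.054 = 0.074.
Golden rule sets MPK = n+δ: 0.33·2.9·k^(0.33−1) = 0.074, so k_gold = (0.33·2.9/0.074)^(1/0.67) ≈ 45.6272.
Output: y_gold = 2.9·k_gold^0.33 = 2.9·45.6272^0.33 ≈ 10.2316.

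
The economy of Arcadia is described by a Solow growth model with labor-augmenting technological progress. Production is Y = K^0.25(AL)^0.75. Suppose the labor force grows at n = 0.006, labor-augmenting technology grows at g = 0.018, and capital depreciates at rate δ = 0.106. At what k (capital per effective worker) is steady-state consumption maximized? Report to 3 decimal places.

n + g + δ = 0.006 + 0.018 + 0.106 = 0.13.
Maximizing c = f(k) − (n+g+δ)·k gives f'(k) = n+g+δ, i.e. 0.25·k^(0.25−1) = 0.13, so k_gold = (0.25/0.13)^(1/0.75) ≈ 2.3915.

k_gold ≈ 2.391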